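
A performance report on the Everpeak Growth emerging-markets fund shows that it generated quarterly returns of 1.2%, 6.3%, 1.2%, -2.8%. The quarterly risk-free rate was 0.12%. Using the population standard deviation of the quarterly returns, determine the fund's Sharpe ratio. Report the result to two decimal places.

0.42

Mean return μ = 5.90 / 4 = 1.4750%
Population std dev = √[41.7075 / 4] = 3.2291%
Sharpe = (μ − rf) / σ = (1.4750 − 0.12) / 3.2291 = 1.3550 / 3.2291 = 0.4196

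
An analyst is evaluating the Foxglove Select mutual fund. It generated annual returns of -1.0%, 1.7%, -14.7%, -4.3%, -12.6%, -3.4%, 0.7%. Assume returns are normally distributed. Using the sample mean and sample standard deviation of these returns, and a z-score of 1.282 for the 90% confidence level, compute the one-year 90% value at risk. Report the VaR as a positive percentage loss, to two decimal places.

13.04

r̄ = (-1 + 1.7 − 14.7 − 4.3 − 12.6 − 3.4 + 0.7) / 7 = -33.60 / 7 = -4.8000%
Sample σ = √[Σ(r − r̄)² / 6] = √[248.0000 / 6] = √41.3333 = 6.4291%
VaR = −(r̄ − z·σ) = −(-4.8000 − 1.282 × 6.4291) = −(-13.0421) = 13.0421%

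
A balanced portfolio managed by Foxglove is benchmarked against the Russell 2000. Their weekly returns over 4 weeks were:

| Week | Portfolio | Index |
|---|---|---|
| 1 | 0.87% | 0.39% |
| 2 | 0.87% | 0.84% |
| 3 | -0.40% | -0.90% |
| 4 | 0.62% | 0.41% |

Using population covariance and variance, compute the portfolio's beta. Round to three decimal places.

0.778

r̄p = 0.4900%,  r̄m = 0.1850%
Cov = Σ(rp − r̄p)(rm − r̄m) / 4 = 0.3304
Var(rm) = Σ(rm − r̄m)² / 4 = 0.4247
β = Cov / Var = 0.3304 / 0.4247 = 0.7780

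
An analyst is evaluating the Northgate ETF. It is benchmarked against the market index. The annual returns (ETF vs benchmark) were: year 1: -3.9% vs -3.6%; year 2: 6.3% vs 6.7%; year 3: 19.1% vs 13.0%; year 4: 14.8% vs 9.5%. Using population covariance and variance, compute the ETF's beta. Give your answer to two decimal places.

r̄p = 9.0750%,  r̄m = 6.4000%
Cov = Σ(rp − r̄p)(rm − r̄m) / 4 = 53.2075
Var(rm) = Σ(rm − r̄m)² / 4 = 38.3150
β = Cov / Var = 53.2075 / 38.3150 = 1.3887

1.39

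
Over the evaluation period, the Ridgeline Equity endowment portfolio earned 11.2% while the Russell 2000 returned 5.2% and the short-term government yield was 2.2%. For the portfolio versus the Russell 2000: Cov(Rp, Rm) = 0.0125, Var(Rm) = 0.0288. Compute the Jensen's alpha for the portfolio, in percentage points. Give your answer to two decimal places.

β = Cov / Var = 0.0125 / 0.0288 = 0.4340
E[R] = Rf + β(Rm − Rf) = 2.2% + 0.4340 × (5.2% − 2.2%) = 3.5020%
α = Rp − E[R] = 11.2% − 3.5020% = 7.6980

7.70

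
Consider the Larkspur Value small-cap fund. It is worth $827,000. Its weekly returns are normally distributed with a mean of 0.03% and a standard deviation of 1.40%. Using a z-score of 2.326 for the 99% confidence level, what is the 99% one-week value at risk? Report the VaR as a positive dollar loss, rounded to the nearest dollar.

Return at the 99% tail: μ − z·σ = 0.03% − 2.326 × 1.40% = 0.03 − 3.2564 = -3.2264%
VaR = −(-3.2264%) × $827,000 = 3.2264% × $827,000 = $26,682

$26,682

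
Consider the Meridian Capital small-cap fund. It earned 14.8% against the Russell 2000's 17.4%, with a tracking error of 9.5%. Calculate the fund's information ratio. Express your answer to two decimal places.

IR = (Rp − Rb) / TE = (14.8% − 17.4%) / 9.5% = -2.60% / 9.5% = -0.2737

-0.27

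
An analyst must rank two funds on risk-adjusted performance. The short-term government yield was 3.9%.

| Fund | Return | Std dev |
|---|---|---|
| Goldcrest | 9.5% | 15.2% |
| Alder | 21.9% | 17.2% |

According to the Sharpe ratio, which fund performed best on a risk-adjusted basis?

Alder

Goldcrest: Sharpe ratio = (9.5% − 3.9%) / 15.2% = 0.368
Alder: Sharpe ratio = (21.9% − 3.9%) / 17.2% = 1.047
Highest: Alder (1.047).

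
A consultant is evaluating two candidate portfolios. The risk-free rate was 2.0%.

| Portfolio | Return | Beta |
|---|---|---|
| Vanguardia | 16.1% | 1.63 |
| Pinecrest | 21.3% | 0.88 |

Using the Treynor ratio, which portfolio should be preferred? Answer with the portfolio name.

Vanguardia: Treynor = (16.1% − 2.0%) / 1.63 = 8.650
Pinecrest: Treynor = (21.3% − 2.0%) / 0.88 = 21.932
Highest: Pinecrest (21.932).

Pinecrest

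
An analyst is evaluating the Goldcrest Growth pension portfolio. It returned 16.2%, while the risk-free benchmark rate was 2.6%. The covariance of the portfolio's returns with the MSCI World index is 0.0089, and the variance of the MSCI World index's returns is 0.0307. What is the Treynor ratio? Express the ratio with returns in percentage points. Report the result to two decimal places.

β = Cov / Var = 0.0089 / 0.0307 = 0.2899
Treynor = (Rp − Rf) / β = (16.2% − 2.6%) / 0.2899 = 13.60 / 0.2899 = 46.9127

46.91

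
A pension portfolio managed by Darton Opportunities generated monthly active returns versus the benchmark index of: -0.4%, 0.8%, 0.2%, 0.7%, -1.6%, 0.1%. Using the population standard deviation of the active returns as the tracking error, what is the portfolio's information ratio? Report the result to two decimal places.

Mean return r̄ = -0.20 / 6 = -0.0333%
Σ(r − r̄)² = (-0.4 − (-0.0333))² + (0.8 − (-0.0333))² + … = 3.8933
σ = √[3.8933 / 6] = 0.8055%
IR = r̄ / tracking error = -0.0333 / 0.8055 = -0.0413

-0.04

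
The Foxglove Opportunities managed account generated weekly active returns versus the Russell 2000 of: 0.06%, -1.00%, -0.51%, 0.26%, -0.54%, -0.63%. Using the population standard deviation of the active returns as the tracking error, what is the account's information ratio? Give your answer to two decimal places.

μ = (0.06 − 1 − 0.51 + 0.26 − 0.54 − 0.63) / 6 = -2.360 / 6 = -0.3933%
Population σ = √[Σ(r − μ)² / 6] = √[1.0915 / 6] = √0.1819 = 0.4265%
IR = μ / tracking error = -0.3933 / 0.4265 = -0.9222

-0.92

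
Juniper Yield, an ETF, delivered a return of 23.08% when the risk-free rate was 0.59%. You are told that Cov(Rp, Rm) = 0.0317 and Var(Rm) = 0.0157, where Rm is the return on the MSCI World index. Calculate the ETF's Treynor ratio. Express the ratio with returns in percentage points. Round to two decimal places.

β = Cov / Var = 0.0317 / 0.0157 = 2.0191
Treynor = (Rp − Rf) / β = (23.08% − 0.59%) / 2.0191 = 22.49 / 2.0191 = 11.1386

11.14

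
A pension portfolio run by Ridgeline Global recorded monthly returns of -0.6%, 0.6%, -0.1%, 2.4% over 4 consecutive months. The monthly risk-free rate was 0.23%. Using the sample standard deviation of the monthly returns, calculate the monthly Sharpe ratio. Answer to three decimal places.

r̄ = (-0.6 + 0.6 − 0.1 + 2.4) / 4 = 2.30 / 4 = 0.5750%
Sample σ = √[Σ(r − r̄)² / 3] = √[5.1675 / 3] = √1.7225 = 1.3124%
Sharpe = (r̄ − rf) / σ = (0.5750 − 0.23) / 1.3124 = 0.3450 / 1.3124 = 0.2629

0.263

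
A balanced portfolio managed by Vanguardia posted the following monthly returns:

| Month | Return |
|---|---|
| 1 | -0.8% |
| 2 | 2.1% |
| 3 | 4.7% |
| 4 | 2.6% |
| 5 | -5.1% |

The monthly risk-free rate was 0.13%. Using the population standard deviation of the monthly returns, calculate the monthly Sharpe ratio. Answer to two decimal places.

0.17

Mean return r̄ = 3.50 / 5 = 0.7000%
Σ(r − r̄)² = (-0.8 − 0.7000)² + (2.1 − 0.7000)² + (4.7 − 0.7000)² + … = 57.4600
σ = √[57.4600 / 5] = 3.3900%
Sharpe = (r̄ − rf) / σ = (0.7000 − 0.13) / 3.3900 = 0.5700 / 3.3900 = 0.1681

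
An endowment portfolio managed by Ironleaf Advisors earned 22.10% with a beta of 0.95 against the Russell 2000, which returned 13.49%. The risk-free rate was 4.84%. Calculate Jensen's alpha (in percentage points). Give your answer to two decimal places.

CAPM expected return = Rf + β(Rm − Rf) = 4.84% + 0.95 × (13.49% − 4.84%) = 4.84 + 0.95 × 8.65 = 13.0575%
Jensen's α = Rp − E[R] = 22.10% − 13.0575% = 9.0425

9.04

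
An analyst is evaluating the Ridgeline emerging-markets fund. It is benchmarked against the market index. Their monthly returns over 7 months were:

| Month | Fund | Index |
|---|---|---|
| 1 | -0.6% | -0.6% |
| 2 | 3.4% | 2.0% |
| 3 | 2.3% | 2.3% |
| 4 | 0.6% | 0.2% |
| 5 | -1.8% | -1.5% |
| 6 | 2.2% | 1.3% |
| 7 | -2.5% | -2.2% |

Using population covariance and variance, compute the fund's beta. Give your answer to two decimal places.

r̄p = 0.5143%,  r̄m = 0.2143%
Cov = Σ(rp − r̄p)(rm − r̄m) / 7 = 3.2655
Var(rm) = Σ(rm − r̄m)² / 7 = 2.5927
β = Cov / Var = 3.2655 / 2.5927 = 1.2595

1.26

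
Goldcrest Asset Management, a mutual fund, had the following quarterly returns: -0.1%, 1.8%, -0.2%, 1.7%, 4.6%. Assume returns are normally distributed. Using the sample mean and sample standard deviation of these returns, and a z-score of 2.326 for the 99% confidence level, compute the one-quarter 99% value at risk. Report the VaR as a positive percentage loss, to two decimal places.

2.97

r̄ = (-0.1 + 1.8 − 0.2 + 1.7 + 4.6) / 5 = 1.5600%
Σ(r − r̄)² = 15.1720; sample σ = √(15.1720/4) = 1.9476%
VaR = −(r̄ − z·σ) = −(1.5600 − 2.326 × 1.9476) = −(-2.9701) = 2.9701%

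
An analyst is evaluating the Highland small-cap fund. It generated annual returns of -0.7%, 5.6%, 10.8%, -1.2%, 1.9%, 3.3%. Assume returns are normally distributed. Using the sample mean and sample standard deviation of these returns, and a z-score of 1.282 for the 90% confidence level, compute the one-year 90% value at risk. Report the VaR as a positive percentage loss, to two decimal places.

2.44

Mean return r̄ = 19.70 / 6 = 3.2833%
Sample std dev = √[99.7483 / 5] = 4.4665%
VaR = −(r̄ − z·σ) = −(3.2833 − 1.282 × 4.4665) = −(-2.4428) = 2.4428%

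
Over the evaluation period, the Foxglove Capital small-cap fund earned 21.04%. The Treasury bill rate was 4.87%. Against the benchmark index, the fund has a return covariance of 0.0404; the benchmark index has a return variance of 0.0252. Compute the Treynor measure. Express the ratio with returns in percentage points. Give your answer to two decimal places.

10.09

β = Cov / Var = 0.0404 / 0.0252 = 1.6032
Treynor = (Rp − Rf) / β = (21.04% − 4.87%) / 1.6032 = 16.17 / 1.6032 = 10.0861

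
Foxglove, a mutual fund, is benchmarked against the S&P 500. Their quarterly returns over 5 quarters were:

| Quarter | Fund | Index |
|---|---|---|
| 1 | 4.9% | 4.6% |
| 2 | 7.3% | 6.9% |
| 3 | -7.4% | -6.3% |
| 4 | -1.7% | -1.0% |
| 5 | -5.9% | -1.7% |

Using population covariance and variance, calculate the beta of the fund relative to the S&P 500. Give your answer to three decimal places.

1.194

r̄p = -0.5600%,  r̄m = 0.5000%
Cov = Σ(rp − r̄p)(rm − r̄m) / 5 = 26.5320
Var(rm) = Σ(rm − r̄m)² / 5 = 22.2200
β = Cov / Var = 26.5320 / 22.2200 = 1.1941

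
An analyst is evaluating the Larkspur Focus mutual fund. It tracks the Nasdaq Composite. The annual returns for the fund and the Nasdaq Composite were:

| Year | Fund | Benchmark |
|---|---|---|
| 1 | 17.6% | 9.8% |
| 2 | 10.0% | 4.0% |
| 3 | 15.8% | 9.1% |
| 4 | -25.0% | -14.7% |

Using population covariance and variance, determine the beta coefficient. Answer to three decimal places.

r̄p = 4.6000%,  r̄m = 2.0500%
Cov = Σ(rp − r̄p)(rm − r̄m) / 4 = 171.5100
Var(rm) = Σ(rm − r̄m)² / 4 = 98.5325
β = Cov / Var = 171.5100 / 98.5325 = 1.7406

1.741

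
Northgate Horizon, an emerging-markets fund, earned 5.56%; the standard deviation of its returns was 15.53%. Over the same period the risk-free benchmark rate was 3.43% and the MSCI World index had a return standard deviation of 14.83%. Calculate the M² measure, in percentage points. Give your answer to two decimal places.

Sharpe = (Rp − Rf) / σp = (5.56% − 3.43%) / 15.53% = 0.1372
M² = Rf + Sharpe × σm = 3.43% + 0.1372 × 14.83% = 5.4647%

5.46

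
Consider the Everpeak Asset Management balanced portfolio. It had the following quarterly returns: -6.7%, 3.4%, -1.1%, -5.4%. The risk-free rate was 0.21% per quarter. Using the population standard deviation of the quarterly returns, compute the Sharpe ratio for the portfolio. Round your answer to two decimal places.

-0.67

r̄ = (-6.7 + 3.4 − 1.1 − 5.4) / 4 = -2.4500%
Σ(r − r̄)² = 62.8100; population σ = √(62.8100/4) = 3.9626%
Sharpe = (r̄ − rf) / σ = (-2.4500 − 0.21) / 3.9626 = -2.6600 / 3.9626 = -0.6713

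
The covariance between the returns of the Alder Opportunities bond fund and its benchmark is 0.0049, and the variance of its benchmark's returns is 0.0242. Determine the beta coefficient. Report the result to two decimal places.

β = Cov(Rp, Rm) / Var(Rm) = 0.0049 / 0.0242 = 0.2025

0.20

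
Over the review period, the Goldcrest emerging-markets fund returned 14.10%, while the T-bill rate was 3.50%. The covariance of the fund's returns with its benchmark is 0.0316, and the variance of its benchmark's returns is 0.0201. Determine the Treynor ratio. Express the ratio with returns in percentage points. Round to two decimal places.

β = Cov / Var = 0.0316 / 0.0201 = 1.5721
Treynor = (Rp − Rf) / β = (14.10% − 3.50%) / 1.5721 = 10.60 / 1.5721 = 6.7426

6.74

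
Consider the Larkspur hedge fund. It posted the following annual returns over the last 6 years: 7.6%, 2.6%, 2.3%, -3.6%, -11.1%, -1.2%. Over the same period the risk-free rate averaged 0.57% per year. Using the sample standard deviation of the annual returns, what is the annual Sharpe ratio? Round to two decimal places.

-0.18

Mean return r̄ = -3.40 / 6 = -0.5667%
Sample std dev = √[205.4933 / 5] = 6.4108%
Sharpe = (r̄ − rf) / σ = (-0.5667 − 0.57) / 6.4108 = -1.1367 / 6.4108 = -0.1773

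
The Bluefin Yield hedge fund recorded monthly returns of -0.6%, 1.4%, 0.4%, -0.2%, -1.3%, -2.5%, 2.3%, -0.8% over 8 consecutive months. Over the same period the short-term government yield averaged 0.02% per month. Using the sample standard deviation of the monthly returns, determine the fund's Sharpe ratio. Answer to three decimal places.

-0.120

Mean return μ = -1.30 / 8 = -0.1625%
Sample σ = √[Σ(r − μ)² / 7] = √[16.1788 / 7] = √2.3113 = 1.5203%
Sharpe = (μ − rf) / σ = (-0.1625 − 0.02) / 1.5203 = -0.1825 / 1.5203 = -0.1200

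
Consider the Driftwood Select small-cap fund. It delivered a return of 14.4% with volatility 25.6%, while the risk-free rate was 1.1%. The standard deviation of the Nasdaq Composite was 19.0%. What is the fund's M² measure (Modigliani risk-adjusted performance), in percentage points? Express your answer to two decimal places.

10.97

Sharpe = (Rp − Rf) / σp = (14.4% − 1.1%) / 25.6% = 0.5195
M² = Rf + Sharpe × σm = 1.1% + 0.5195 × 19.0% = 10.9705%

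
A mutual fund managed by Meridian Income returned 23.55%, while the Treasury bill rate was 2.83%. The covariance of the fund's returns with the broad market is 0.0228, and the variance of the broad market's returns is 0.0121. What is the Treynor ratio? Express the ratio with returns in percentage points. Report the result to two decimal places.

β = Cov / Var = 0.0228 / 0.0121 = 1.8843
Treynor = (Rp − Rf) / β = (23.55% − 2.83%) / 1.8843 = 20.72 / 1.8843 = 10.9961

11.00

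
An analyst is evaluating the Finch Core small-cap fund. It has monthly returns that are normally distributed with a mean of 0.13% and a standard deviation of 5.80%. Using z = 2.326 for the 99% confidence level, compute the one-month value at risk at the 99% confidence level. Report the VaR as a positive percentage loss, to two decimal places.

13.36

VaR (as % loss) = −(μ − z·σ) = −(0.13% − 2.326 × 5.80%) = −(-13.3608%) = 13.3608%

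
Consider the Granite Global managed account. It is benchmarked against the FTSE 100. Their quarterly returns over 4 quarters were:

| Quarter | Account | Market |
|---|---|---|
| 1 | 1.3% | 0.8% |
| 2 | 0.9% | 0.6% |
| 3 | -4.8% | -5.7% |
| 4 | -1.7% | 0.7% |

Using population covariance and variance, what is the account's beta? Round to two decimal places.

r̄p = -1.0750%,  r̄m = -0.9000%
Cov = Σ(rp − r̄p)(rm − r̄m) / 4 = 5.9700
Var(rm) = Σ(rm − r̄m)² / 4 = 7.6850
β = Cov / Var = 5.9700 / 7.6850 = 0.7768

0.78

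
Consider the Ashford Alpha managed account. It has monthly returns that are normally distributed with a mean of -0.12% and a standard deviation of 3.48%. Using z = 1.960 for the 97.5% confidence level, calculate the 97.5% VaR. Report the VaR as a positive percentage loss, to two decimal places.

VaR (as % loss) = −(μ − z·σ) = −(-0.12% − 1.960 × 3.48%) = −(-6.9408%) = 6.9408%

6.94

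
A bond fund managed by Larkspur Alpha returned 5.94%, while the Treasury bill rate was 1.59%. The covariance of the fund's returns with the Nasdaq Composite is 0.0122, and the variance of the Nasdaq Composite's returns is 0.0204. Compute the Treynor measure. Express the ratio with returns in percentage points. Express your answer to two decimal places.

7.27

β = Cov / Var = 0.0122 / 0.0204 = 0.5980
Treynor = (Rp − Rf) / β = (5.94% − 1.59%) / 0.5980 = 4.35 / 0.5980 = 7.2742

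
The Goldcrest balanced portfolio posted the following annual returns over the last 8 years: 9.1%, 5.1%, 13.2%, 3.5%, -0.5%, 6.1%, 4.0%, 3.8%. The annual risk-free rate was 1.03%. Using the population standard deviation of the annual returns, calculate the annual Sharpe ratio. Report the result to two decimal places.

1.17

μ = (9.1 + 5.1 + 13.2 + 3.5 − 0.5 + 6.1 + 4 + 3.8) / 8 = 5.5375%
Population σ = √[Σ(r − μ)² / 8] = √[117.8988 / 8] = √14.7374 = 3.8389%
Sharpe = (μ − rf) / σ = (5.5375 − 1.03) / 3.8389 = 4.5075 / 3.8389 = 1.1742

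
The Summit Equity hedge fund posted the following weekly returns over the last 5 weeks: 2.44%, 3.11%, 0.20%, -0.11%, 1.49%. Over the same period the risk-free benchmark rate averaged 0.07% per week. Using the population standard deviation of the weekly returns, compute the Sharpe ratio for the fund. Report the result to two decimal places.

1.09

r̄ = (2.44 + 3.11 + 0.2 − 0.11 + 1.49) / 5 = 1.4260%
Σ(r − r̄)² = (2.44 − 1.4260)² + (3.11 − 1.4260)² + (0.2 − 1.4260)² + … = 7.7305
σ = √[7.7305 / 5] = 1.2434%
Sharpe = (r̄ − rf) / σ = (1.4260 − 0.07) / 1.2434 = 1.3560 / 1.2434 = 1.0906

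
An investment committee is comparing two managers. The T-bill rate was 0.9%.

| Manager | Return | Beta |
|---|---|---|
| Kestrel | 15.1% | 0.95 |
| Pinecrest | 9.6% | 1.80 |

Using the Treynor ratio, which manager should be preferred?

Kestrel

Kestrel: Treynor = (15.1% − 0.9%) / 0.95 = 14.947
Pinecrest: Treynor = (9.6% − 0.9%) / 1.80 = 4.833
Highest: Kestrel (14.947).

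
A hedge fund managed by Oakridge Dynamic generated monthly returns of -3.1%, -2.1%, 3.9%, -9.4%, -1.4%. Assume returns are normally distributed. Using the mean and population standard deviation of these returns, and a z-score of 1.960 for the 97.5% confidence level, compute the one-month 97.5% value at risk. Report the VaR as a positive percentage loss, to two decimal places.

10.75

r̄ = (-3.1 − 2.1 + 3.9 − 9.4 − 1.4) / 5 = -12.10 / 5 = -2.4200%
Σ(r − r̄)² = (-3.1 − (-2.4200))² + (-2.1 − (-2.4200))² + … = 90.2680
σ = √[90.2680 / 5] = 4.2490%
VaR = −(r̄ − z·σ) = −(-2.4200 − 1.960 × 4.2490) = −(-10.7480) = 10.7480%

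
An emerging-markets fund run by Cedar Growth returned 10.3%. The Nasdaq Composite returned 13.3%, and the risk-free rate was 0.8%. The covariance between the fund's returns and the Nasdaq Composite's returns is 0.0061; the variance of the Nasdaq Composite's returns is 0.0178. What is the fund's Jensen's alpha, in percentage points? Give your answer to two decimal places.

5.22

β = Cov / Var = 0.0061 / 0.0178 = 0.3427
E[R] = Rf + β(Rm − Rf) = 0.8% + 0.3427 × (13.3% − 0.8%) = 5.0838%
α = Rp − E[R] = 10.3% − 5.0838% = 5.2162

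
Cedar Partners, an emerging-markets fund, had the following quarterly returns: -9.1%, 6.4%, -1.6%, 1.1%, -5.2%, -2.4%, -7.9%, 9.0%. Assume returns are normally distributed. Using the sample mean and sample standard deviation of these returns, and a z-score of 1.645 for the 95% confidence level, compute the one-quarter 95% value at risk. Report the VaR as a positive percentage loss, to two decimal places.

11.84

Mean return μ = -9.70 / 8 = -1.2125%
Σ(r − μ)² = 291.9888; sample σ = √(291.9888/7) = 6.4585%
VaR = −(μ − z·σ) = −(-1.2125 − 1.645 × 6.4585) = −(-11.8367) = 11.8367%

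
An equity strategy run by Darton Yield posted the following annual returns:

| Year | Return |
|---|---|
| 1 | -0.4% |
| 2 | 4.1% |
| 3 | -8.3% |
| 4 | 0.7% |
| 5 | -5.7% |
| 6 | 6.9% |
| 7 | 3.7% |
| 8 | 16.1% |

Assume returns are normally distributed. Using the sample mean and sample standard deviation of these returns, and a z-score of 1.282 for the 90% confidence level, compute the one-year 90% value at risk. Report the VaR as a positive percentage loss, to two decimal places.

r̄ = (-0.4 + 4.1 − 8.3 + 0.7 − 5.7 + 6.9 + 3.7 + 16.1) / 8 = 2.1375%
Σ(r − r̄)² = (-0.4 − 2.1375)² + (4.1 − 2.1375)² + (-8.3 − 2.1375)² + … = 402.7988
sample σ = √(402.7988 / 7) = √57.5427 = 7.5857%
VaR = −(r̄ − z·σ) = −(2.1375 − 1.282 × 7.5857) = −(-7.5874) = 7.5874%

7.59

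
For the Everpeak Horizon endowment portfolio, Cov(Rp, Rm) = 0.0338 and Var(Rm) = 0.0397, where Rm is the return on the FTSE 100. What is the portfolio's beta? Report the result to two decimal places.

β = Cov(Rp, Rm) / Var(Rm) = 0.0338 / 0.0397 = 0.8514

0.85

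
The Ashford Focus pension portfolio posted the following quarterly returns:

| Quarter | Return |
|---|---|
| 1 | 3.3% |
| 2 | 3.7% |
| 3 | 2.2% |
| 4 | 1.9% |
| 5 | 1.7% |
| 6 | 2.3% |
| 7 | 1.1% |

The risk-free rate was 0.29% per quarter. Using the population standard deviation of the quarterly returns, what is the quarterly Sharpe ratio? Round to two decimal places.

2.41

μ = (3.3 + 3.7 + 2.2 + 1.9 + 1.7 + 2.3 + 1.1) / 7 = 2.3143%
Σ(r − μ)² = 4.9286; population σ = √(4.9286/7) = 0.8391%
Sharpe = (μ − rf) / σ = (2.3143 − 0.29) / 0.8391 = 2.0243 / 0.8391 = 2.4125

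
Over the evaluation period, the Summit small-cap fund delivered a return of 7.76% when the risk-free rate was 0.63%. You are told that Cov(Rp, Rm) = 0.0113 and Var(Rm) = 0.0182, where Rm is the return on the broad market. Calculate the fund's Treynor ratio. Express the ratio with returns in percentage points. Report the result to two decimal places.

11.48

β = Cov / Var = 0.0113 / 0.0182 = 0.6209
Treynor = (Rp − Rf) / β = (7.76% − 0.63%) / 0.6209 = 7.13 / 0.6209 = 11.4833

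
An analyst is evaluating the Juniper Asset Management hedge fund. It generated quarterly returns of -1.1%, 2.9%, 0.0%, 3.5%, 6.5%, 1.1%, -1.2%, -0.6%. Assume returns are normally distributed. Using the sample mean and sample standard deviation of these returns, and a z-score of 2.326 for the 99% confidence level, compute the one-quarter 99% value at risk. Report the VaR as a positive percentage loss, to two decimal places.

4.94

μ = (-1.1 + 2.9 + 0 + 3.5 + 6.5 + 1.1 − 1.2 − 0.6) / 8 = 1.3875%
Σ(r − μ)² = 51.7288; sample σ = √(51.7288/7) = 2.7184%
VaR = −(μ − z·σ) = −(1.3875 − 2.326 × 2.7184) = −(-4.9355) = 4.9355%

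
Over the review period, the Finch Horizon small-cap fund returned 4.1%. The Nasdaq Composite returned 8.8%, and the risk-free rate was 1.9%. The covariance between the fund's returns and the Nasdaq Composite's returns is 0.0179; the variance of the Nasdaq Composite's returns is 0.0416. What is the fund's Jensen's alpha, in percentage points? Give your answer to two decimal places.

-0.77

β = Cov / Var = 0.0179 / 0.0416 = 0.4303
E[R] = Rf + β(Rm − Rf) = 1.9% + 0.4303 × (8.8% − 1.9%) = 4.8691%
α = Rp − E[R] = 4.1% − 4.8691% = -0.7691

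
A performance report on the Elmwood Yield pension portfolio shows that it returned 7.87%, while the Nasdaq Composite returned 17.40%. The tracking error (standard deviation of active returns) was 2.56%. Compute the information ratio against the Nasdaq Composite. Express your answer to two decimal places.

-3.72

IR = (Rp − Rb) / TE = (7.87% − 17.40%) / 2.56% = -9.53% / 2.56% = -3.7227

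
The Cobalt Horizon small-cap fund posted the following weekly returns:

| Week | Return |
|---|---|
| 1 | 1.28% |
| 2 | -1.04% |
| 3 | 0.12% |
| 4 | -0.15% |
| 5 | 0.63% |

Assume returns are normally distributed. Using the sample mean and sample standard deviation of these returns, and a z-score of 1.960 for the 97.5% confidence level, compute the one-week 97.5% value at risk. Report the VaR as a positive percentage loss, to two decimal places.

r̄ = (1.28 − 1.04 + 0.12 − 0.15 + 0.63) / 5 = 0.840 / 5 = 0.1680%
Σ(r − r̄)² = 3.0127; sample σ = √(3.0127/4) = 0.8679%
VaR = −(r̄ − z·σ) = −(0.1680 − 1.960 × 0.8679) = −(-1.5331) = 1.5331%

1.53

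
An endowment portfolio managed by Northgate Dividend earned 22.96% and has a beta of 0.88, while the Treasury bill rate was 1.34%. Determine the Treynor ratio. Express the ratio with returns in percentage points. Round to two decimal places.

Treynor = (Rp − Rf) / β = (22.96% − 1.34%) / 0.88 = 21.62 / 0.88 = 24.5682

24.57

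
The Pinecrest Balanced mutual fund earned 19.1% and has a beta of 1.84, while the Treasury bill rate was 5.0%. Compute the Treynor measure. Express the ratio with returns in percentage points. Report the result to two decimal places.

7.66

Treynor = (Rp − Rf) / β = (19.1% − 5.0%) / 1.84 = 14.10 / 1.84 = 7.6630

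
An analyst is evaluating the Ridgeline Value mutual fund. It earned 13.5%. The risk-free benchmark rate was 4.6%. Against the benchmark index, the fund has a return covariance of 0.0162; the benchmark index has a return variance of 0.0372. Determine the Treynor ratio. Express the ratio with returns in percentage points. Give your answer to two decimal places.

20.44

β = Cov / Var = 0.0162 / 0.0372 = 0.4355
Treynor = (Rp − Rf) / β = (13.5% − 4.6%) / 0.4355 = 8.90 / 0.4355 = 20.4363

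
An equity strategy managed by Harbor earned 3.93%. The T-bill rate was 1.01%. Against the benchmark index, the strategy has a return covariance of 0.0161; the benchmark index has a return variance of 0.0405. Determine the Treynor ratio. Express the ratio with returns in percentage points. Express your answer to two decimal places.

7.35

β = Cov / Var = 0.0161 / 0.0405 = 0.3975
Treynor = (Rp − Rf) / β = (3.93% − 1.01%) / 0.3975 = 2.92 / 0.3975 = 7.3459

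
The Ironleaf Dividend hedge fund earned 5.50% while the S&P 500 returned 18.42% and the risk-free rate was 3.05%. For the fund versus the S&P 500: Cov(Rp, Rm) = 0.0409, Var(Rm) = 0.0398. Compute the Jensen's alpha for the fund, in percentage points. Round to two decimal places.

β = Cov / Var = 0.0409 / 0.0398 = 1.0276
E[R] = Rf + β(Rm − Rf) = 3.05% + 1.0276 × (18.42% − 3.05%) = 18.8442%
α = Rp − E[R] = 5.50% − 18.8442% = -13.3442

-13.34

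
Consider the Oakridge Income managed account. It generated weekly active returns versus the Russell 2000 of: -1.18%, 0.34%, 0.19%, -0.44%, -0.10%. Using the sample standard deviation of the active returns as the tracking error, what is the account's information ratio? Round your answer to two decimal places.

-0.39

Mean return r̄ = -1.190 / 5 = -0.2380%
Sample σ = √[Σ(r − r̄)² / 4] = √[1.4645 / 4] = √0.3661 = 0.6051%
IR = r̄ / tracking error = -0.2380 / 0.6051 = -0.3933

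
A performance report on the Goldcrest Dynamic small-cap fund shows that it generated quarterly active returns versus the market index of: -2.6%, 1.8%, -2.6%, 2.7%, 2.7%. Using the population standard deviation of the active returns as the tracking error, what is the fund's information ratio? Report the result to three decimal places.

0.162

μ = (-2.6 + 1.8 − 2.6 + 2.7 + 2.7) / 5 = 2.00 / 5 = 0.4000%
Σ(r − μ)² = (-2.6 − 0.4000)² + (1.8 − 0.4000)² + (-2.6 − 0.4000)² + … = 30.5400
σ = √[30.5400 / 5] = 2.4714%
IR = μ / tracking error = 0.4000 / 2.4714 = 0.1619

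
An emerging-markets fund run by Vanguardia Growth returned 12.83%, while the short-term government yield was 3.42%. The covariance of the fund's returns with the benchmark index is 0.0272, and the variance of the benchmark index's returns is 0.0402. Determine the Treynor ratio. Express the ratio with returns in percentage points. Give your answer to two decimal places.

13.91

β = Cov / Var = 0.0272 / 0.0402 = 0.6766
Treynor = (Rp − Rf) / β = (12.83% − 3.42%) / 0.6766 = 9.41 / 0.6766 = 13.9078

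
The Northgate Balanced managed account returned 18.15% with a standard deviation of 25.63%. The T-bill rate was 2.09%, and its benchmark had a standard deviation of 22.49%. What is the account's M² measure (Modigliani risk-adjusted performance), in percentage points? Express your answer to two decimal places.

16.18

Sharpe = (Rp − Rf) / σp = (18.15% − 2.09%) / 25.63% = 0.6266
M² = Rf + Sharpe × σm = 2.09% + 0.6266 × 22.49% = 16.1822%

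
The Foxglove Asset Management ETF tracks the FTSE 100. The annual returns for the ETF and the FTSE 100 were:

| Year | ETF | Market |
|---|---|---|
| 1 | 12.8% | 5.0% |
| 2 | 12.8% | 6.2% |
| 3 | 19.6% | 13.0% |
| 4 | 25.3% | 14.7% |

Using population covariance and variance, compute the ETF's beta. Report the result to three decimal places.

r̄p = 17.6250%,  r̄m = 9.7250%
Cov = Σ(rp − r̄p)(rm − r̄m) / 4 = 21.1144
Var(rm) = Σ(rm − r̄m)² / 4 = 17.5569
β = Cov / Var = 21.1144 / 17.5569 = 1.2026

1.203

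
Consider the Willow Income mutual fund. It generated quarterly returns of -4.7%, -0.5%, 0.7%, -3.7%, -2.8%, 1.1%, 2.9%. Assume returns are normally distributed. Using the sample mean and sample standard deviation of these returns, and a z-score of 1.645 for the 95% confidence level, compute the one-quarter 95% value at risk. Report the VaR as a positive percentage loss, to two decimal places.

5.60

Mean return μ = -7.00 / 7 = -1.0000%
Σ(r − μ)² = (-4.7 − (-1.0000))² + (-0.5 − (-1.0000))² + (0.7 − (-1.0000))² + … = 46.9800
σ = √[46.9800 / 6] = 2.7982%
VaR = −(μ − z·σ) = −(-1.0000 − 1.645 × 2.7982) = −(-5.6030) = 5.6030%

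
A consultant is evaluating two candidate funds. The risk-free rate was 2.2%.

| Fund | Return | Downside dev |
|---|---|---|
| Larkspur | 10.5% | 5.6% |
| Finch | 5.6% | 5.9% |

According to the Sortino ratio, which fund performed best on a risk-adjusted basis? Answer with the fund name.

Larkspur

Larkspur: Sortino ratio = (10.5% − 2.2%) / 5.6% = 1.482
Finch: Sortino ratio = (5.6% − 2.2%) / 5.9% = 0.576
Highest: Larkspur (1.482).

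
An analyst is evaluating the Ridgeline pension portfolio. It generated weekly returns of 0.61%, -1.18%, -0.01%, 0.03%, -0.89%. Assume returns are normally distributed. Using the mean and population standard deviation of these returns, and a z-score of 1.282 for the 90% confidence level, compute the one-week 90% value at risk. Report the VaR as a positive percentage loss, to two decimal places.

1.13

r̄ = (0.61 − 1.18 − 0.01 + 0.03 − 0.89) / 5 = -1.440 / 5 = -0.2880%
Σ(r − r̄)² = 2.1429; population σ = √(2.1429/5) = 0.6547%
VaR = −(r̄ − z·σ) = −(-0.2880 − 1.282 × 0.6547) = −(-1.1273) = 1.1273%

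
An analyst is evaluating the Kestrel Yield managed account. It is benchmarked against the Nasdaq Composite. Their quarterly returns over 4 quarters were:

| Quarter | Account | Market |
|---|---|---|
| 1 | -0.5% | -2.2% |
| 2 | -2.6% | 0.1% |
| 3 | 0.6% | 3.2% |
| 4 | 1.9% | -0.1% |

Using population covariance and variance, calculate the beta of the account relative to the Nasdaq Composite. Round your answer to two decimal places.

0.18

r̄p = -0.1500%,  r̄m = 0.2500%
Cov = Σ(rp − r̄p)(rm − r̄m) / 4 = 0.6800
Var(rm) = Σ(rm − r̄m)² / 4 = 3.7125
β = Cov / Var = 0.6800 / 3.7125 = 0.1832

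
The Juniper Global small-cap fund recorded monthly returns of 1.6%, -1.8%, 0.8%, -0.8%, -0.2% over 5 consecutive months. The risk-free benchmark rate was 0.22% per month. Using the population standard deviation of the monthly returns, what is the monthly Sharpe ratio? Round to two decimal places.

Mean return r̄ = -0.40 / 5 = -0.0800%
Σ(r − r̄)² = 7.0880; population σ = √(7.0880/5) = 1.1906%
Sharpe = (r̄ − rf) / σ = (-0.0800 − 0.22) / 1.1906 = -0.3000 / 1.1906 = -0.2520

-0.25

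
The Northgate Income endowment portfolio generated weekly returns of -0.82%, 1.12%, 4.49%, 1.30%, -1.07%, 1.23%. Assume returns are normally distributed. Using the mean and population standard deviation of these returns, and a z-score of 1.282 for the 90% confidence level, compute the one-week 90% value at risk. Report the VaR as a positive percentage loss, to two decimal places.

1.29

μ = (-0.82 + 1.12 + 4.49 + 1.3 − 1.07 + 1.23) / 6 = 1.0417%
Population std dev = √[19.9243 / 6] = 1.8223%
VaR = −(μ − z·σ) = −(1.0417 − 1.282 × 1.8223) = −(-1.2945) = 1.2945%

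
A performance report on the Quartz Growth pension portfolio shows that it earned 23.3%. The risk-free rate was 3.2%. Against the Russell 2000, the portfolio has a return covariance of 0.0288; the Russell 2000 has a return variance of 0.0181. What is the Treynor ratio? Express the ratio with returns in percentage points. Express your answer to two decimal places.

β = Cov / Var = 0.0288 / 0.0181 = 1.5912
Treynor = (Rp − Rf) / β = (23.3% − 3.2%) / 1.5912 = 20.10 / 1.5912 = 12.6320

12.63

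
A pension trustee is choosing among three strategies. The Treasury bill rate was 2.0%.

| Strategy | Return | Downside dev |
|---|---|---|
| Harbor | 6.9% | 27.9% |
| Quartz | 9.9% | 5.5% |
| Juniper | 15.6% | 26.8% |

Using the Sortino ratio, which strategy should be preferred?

Quartz

Harbor: Sortino ratio = (6.9% − 2.0%) / 27.9% = 0.176
Quartz: Sortino ratio = (9.9% − 2.0%) / 5.5% = 1.436
Juniper: Sortino ratio = (15.6% − 2.0%) / 26.8% = 0.507
Highest: Quartz (1.436).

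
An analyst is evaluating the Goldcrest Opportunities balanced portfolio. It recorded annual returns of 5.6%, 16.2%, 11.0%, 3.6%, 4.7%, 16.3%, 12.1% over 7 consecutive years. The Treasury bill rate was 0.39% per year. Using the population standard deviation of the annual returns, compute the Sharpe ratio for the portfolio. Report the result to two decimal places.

r̄ = (5.6 + 16.2 + 11 + 3.6 + 4.7 + 16.3 + 12.1) / 7 = 69.50 / 7 = 9.9286%
Population σ = √[Σ(r − r̄)² / 7] = √[171.9143 / 7] = √24.5592 = 4.9557%
Sharpe = (r̄ − rf) / σ = (9.9286 − 0.39) / 4.9557 = 9.5386 / 4.9557 = 1.9248

1.92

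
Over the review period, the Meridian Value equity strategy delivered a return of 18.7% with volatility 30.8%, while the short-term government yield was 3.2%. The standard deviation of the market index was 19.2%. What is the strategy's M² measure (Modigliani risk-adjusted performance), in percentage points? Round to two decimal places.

12.86

Sharpe = (Rp − Rf) / σp = (18.7% − 3.2%) / 30.8% = 0.5032
M² = Rf + Sharpe × σm = 3.2% + 0.5032 × 19.2% = 12.8614%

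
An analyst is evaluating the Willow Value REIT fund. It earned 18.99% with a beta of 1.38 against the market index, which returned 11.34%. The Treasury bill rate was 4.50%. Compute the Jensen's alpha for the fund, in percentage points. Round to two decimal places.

5.05

CAPM expected return = Rf + β(Rm − Rf) = 4.50% + 1.38 × (11.34% − 4.50%) = 4.5 + 1.38 × 6.84 = 13.9392%
Jensen's α = Rp − E[R] = 18.99% − 13.9392% = 5.0508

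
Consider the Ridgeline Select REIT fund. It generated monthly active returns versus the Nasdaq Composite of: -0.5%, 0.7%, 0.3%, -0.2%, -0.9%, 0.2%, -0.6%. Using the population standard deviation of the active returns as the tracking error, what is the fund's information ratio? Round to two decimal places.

r̄ = (-0.5 + 0.7 + 0.3 − 0.2 − 0.9 + 0.2 − 0.6) / 7 = -1.00 / 7 = -0.1429%
Population std dev = √[1.9371 / 7] = 0.5260%
IR = r̄ / tracking error = -0.1429 / 0.5260 = -0.2717

-0.27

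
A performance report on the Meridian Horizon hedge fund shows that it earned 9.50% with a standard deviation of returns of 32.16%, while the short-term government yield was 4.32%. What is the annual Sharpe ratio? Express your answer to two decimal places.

0.16

Sharpe = (Rp − Rf) / σp = (9.50% − 4.32%) / 32.16% = 5.18% / 32.16% = 0.1611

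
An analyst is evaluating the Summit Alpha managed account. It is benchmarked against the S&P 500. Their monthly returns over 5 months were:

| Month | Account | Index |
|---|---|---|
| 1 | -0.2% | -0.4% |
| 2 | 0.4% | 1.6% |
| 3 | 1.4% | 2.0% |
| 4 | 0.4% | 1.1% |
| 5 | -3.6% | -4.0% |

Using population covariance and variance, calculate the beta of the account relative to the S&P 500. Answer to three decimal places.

r̄p = -0.3200%,  r̄m = 0.0600%
Cov = Σ(rp − r̄p)(rm − r̄m) / 5 = 3.6912
Var(rm) = Σ(rm − r̄m)² / 5 = 4.7824
β = Cov / Var = 3.6912 / 4.7824 = 0.7718

0.772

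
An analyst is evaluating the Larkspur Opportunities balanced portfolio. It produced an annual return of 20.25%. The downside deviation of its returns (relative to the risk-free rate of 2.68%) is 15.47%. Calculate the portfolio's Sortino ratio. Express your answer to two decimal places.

1.14

Sortino = (Rp − Rf) / σd = (20.25% − 2.68%) / 15.47% = 17.57% / 15.47% = 1.1357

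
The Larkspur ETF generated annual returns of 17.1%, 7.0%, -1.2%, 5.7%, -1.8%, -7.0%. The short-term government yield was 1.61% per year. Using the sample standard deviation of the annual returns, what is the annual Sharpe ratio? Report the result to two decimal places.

0.20

Mean return μ = 19.80 / 6 = 3.3000%
Sample σ = √[Σ(r − μ)² / 5] = √[362.2400 / 5] = √72.4480 = 8.5116%
Sharpe = (μ − rf) / σ = (3.3000 − 1.61) / 8.5116 = 1.6900 / 8.5116 = 0.1986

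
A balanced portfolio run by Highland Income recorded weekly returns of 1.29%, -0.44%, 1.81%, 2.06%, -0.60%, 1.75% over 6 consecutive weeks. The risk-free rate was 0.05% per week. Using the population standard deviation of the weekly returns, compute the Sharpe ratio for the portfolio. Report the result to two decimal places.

μ = (1.29 − 0.44 + 1.81 + 2.06 − 0.6 + 1.75) / 6 = 5.870 / 6 = 0.9783%
Σ(r − μ)² = (1.29 − 0.9783)² + (-0.44 − 0.9783)² + … = 7.0571
σ = √[7.0571 / 6] = 1.0845%
Sharpe = (μ − rf) / σ = (0.9783 − 0.05) / 1.0845 = 0.9283 / 1.0845 = 0.8560

0.86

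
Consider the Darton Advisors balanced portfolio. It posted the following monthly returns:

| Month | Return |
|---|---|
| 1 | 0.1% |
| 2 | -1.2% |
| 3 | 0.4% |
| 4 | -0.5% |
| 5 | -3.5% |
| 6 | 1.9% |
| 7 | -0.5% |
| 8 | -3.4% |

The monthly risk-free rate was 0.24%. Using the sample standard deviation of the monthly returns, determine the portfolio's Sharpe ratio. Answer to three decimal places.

-0.583

Mean return r̄ = -6.70 / 8 = -0.8375%
Sample std dev = √[23.9188 / 7] = 1.8485%
Sharpe = (r̄ − rf) / σ = (-0.8375 − 0.24) / 1.8485 = -1.0775 / 1.8485 = -0.5829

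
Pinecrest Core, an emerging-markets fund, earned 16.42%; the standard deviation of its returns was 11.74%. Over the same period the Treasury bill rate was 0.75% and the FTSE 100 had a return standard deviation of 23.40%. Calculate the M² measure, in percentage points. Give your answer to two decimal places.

31.98

Sharpe = (Rp − Rf) / σp = (16.42% − 0.75%) / 11.74% = 1.3348
M² = Rf + Sharpe × σm = 0.75% + 1.3348 × 23.40% = 31.9843%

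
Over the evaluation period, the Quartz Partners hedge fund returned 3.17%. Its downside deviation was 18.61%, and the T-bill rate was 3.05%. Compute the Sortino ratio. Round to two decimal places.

Sortino = (Rp − Rf) / σd = (3.17% − 3.05%) / 18.61% = 0.12% / 18.61% = 0.0064

0.01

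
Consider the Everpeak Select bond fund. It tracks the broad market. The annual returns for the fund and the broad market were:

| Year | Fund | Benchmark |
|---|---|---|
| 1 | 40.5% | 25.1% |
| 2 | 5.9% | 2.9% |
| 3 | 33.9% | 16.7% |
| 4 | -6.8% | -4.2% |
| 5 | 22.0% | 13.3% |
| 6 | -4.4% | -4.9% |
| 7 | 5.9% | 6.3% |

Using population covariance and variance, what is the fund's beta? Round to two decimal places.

r̄p = 13.8571%,  r̄m = 7.8857%
Cov = Σ(rp − r̄p)(rm − r̄m) / 7 = 173.5380
Var(rm) = Σ(rm − r̄m)² / 7 = 105.7498
β = Cov / Var = 173.5380 / 105.7498 = 1.6410

1.64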